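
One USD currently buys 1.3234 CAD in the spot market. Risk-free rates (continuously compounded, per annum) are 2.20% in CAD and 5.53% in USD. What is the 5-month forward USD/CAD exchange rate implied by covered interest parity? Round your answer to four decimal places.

1.3052

F = S·e^((r_CAD − r_USD)T) = 1.3234 · e^((0.0220 − 0.0553) × 5/12)
= 1.3234 · e^-0.013875 = 1.3234 × 0.986221
F = 1.3052 CAD per USD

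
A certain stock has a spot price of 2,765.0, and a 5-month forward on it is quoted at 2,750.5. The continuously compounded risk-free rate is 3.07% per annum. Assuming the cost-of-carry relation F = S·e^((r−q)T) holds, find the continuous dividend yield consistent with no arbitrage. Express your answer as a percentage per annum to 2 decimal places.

From F = S·e^((r−q)T): (r − q) = ln(F/S)/T
ln(2750.5/2765.0) = ln(0.994756) = -0.005258
(r − q) = -0.005258 / (5/12) = -0.012619
q = r − ln(F/S)/T = 0.0307 + 0.012619 = 0.043319
q = 4.33%

4.33%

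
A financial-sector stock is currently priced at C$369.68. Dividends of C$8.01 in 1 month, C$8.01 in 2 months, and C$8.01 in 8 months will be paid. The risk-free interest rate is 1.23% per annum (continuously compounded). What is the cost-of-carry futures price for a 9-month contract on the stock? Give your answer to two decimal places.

C$348.94

PV(dividends) I = 8.01·e^(−0.0123·1/12) + 8.01·e^(−0.0123·2/12) + 8.01·e^(−0.0123·8/12)
I = 8.0018 + 7.9936 + 7.9446 = 23.9400
F = (S − I)·e^(rT) = (369.68 − 23.9400) · e^(0.0123·9/12)
= 345.7400 · e^0.009225 = 345.7400 × 1.009268 = C$348.94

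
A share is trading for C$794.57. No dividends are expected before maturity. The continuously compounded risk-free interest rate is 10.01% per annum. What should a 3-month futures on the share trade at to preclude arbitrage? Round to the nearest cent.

F = S·e^(rT) = 794.57 · e^(0.1001 × 3/12)
= 794.57 · e^0.025025 = 794.57 × 1.025341
F = C$814.71

C$814.71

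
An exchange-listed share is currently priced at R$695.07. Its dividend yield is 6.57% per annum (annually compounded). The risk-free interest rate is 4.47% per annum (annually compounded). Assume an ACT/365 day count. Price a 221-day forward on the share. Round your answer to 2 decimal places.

R$686.74

F = S · (1+r)^T / (1+q)^T
= 695.07 × 1.026831 / 1.039280 = 695.07 × 0.988022
F = R$686.74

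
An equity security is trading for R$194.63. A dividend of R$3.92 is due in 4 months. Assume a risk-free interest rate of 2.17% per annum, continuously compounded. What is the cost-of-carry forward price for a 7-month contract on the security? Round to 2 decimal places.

PV(dividends) I = 3.92·e^(−0.0217·4/12)
I = 3.8917
F = (S − I)·e^(rT) = (194.63 − 3.8917) · e^(0.0217·7/12)
= 190.7383 · e^0.012658 = 190.7383 × 1.012738 = R$193.17

R$193.17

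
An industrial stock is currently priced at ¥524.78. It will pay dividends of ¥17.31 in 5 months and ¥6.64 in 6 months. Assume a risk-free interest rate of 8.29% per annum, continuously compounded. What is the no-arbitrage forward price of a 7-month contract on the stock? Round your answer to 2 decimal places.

PV(dividends) I = 17.31·e^(−0.0829·5/12) + 6.64·e^(−0.0829·6/12)
I = 16.7223 + 6.3704 = 23.0927
F = (S − I)·e^(rT) = (524.78 − 23.0927) · e^(0.0829·7/12)
= 501.6873 · e^0.048358 = 501.6873 × 1.049546 = ¥526.54

¥526.54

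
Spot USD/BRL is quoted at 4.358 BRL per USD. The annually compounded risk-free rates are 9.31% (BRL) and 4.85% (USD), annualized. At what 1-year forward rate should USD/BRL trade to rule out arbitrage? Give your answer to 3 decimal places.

4.543

By covered interest parity, F = S · (1+r_BRL)^T / (1+r_USD)^T
= 4.358 × 1.093100 / 1.048500 = 4.358 × 1.042537
F = 4.543 BRL per USD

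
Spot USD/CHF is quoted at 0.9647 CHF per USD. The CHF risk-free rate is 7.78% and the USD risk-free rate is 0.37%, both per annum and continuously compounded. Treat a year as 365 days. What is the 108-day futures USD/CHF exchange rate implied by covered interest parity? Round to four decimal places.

0.9861

F = S·e^((r_CHF − r_USD)T) = 0.9647 · e^((0.0778 − 0.0037) × 108/365)
= 0.9647 · e^0.021925 = 0.9647 × 1.022167
F = 0.9861 CHF per USD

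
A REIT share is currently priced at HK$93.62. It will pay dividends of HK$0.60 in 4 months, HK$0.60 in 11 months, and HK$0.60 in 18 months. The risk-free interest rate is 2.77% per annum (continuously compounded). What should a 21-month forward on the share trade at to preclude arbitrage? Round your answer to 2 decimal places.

PV(dividends) I = 0.60·e^(−0.0277·4/12) + 0.60·e^(−0.0277·11/12) + 0.60·e^(−0.0277·18/12)
I = 0.5945 + 0.5850 + 0.5756 = 1.7551
F = (S − I)·e^(rT) = (93.62 − 1.7551) · e^(0.0277·21/12)
= 91.8649 · e^0.048475 = 91.8649 × 1.049669 = HK$96.43

HK$96.43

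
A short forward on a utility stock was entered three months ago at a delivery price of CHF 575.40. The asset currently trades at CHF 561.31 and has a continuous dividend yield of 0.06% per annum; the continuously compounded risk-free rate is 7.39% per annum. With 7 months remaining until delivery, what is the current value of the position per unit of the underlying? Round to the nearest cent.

Current fair forward for the remaining 7 months: F = S·e^((r − q)·T), (r − q) = 0.0739 − 0.0006 = 0.0733
F = 561.31 · e^(0.0733 × 7/12) = 561.31 × 1.043686 = 585.8314
Value of long forward = (F − K)·e^(−rT) = (585.8314 − 575.40) · e^(−0.0739·7/12)
= 10.4314 × 0.957808 = 9.99
Short position value = −(long value) = -CHF 9.99

-CHF 9.99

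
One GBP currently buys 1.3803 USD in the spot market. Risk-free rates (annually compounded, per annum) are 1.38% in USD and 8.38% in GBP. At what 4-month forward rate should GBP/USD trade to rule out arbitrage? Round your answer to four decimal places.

1.3499

By covered interest parity, F = S · (1+r_USD)^T / (1+r_GBP)^T
= 1.3803 × 1.004579 / 1.027187 = 1.3803 × 0.977990
F = 1.3499 USD per GBP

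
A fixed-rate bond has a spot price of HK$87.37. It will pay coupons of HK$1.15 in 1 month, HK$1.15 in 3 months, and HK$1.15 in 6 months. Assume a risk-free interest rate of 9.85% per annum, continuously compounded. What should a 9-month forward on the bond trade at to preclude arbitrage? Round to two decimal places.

PV(coupons) I = 1.15·e^(−0.0985·1/12) + 1.15·e^(−0.0985·3/12) + 1.15·e^(−0.0985·6/12)
I = 1.1406 + 1.1220 + 1.0947 = 3.3573
F = (S − I)·e^(rT) = (87.37 − 3.3573) · e^(0.0985·9/12)
= 84.0127 · e^0.073875 = 84.0127 × 1.076672 = HK$90.45

HK$90.45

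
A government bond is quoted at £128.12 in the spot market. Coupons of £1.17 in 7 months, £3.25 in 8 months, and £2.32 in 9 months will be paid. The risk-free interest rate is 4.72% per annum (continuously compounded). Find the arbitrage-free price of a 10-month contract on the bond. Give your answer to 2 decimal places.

PV(coupons) I = 1.17·e^(−0.0472·7/12) + 3.25·e^(−0.0472·8/12) + 2.32·e^(−0.0472·9/12)
I = 1.1382 + 3.1493 + 2.2393 = 6.5268
F = (S − I)·e^(rT) = (128.12 − 6.5268) · e^(0.0472·10/12)
= 121.5932 · e^0.039333 = 121.5932 × 1.040117 = £126.47

£126.47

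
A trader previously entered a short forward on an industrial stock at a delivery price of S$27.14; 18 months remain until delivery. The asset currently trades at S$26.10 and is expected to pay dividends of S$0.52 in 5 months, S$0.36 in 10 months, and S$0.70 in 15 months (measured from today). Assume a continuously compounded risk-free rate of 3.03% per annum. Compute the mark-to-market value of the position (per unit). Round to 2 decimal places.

S$1.37

PV(remaining dividends) I = 0.52·e^(−0.0303·5/12) + 0.36·e^(−0.0303·10/12) + 0.70·e^(−0.0303·15/12) = 1.5385
Current forward F = (S − I)·e^(rT) = (26.10 − 1.5385)·e^(0.0303·18/12) = 24.5615 × 1.046499 = 25.7036
Value (long) = (F − K)·e^(−rT) = (25.7036 − 27.14) × 0.955567 = -1.3726
Short position value = −(long value) = S$1.37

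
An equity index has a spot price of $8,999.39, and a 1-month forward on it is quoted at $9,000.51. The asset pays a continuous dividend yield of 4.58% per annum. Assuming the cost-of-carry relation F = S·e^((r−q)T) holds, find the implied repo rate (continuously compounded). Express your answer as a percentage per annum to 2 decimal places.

4.73%

From F = S·e^((r−q)T): (r − q) = ln(F/S)/T
ln(9000.51/8999.39) = ln(1.000124) = 0.000124
(r − q) = 0.000124 / (1/12) = 0.001488
r = ln(F/S)/T + q = 0.001488 + 0.0458 = 0.047288
r = 4.73%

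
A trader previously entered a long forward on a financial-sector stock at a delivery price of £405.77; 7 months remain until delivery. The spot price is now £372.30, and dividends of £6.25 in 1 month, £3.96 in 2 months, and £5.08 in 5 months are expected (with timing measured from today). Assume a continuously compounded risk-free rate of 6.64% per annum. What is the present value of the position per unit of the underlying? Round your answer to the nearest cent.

-£33.13

PV(remaining dividends) I = 6.25·e^(−0.0664·1/12) + 3.96·e^(−0.0664·2/12) + 5.08·e^(−0.0664·5/12) = 15.0733
Current forward F = (S − I)·e^(rT) = (372.30 − 15.0733)·e^(0.0664·7/12) = 357.2267 × 1.039493 = 371.3347
Value (long) = (F − K)·e^(−rT) = (371.3347 − 405.77) × 0.962007 = -33.1270
Value = -£33.13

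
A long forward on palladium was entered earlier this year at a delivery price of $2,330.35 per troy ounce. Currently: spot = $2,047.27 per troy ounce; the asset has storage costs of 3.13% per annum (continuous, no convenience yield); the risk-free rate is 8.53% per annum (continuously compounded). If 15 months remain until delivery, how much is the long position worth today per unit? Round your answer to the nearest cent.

$34.29 per troy ounce

Current fair forward for the remaining 15 months: F = S·e^((r + u)·T), (r + u) = 0.0853 + 0.0313 = 0.1166
F = 2047.27 · e^(0.1166 × 15/12) = 2047.27 × 1.15690693 = 2368.5009
Value of long forward = (F − K)·e^(−rT) = (2368.5009 − 2330.35) · e^(−0.0853·15/12)
= 38.1509 × 0.89886268 = 34.29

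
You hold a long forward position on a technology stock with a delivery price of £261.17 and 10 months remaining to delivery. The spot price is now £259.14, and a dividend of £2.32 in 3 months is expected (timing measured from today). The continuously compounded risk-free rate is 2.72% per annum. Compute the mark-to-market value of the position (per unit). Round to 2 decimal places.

PV(remaining dividends) I = 2.32·e^(−0.0272·3/12) = 2.3043
Current forward F = (S − I)·e^(rT) = (259.14 − 2.3043)·e^(0.0272·10/12) = 256.8357 × 1.022926 = 262.7239
Value (long) = (F − K)·e^(−rT) = (262.7239 − 261.17) × 0.977588 = 1.5191
Value = £1.52

£1.52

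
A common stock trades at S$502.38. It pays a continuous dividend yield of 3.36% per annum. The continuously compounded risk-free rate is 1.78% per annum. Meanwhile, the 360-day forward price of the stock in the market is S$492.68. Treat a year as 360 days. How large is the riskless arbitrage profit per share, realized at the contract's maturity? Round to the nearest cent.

Fair forward: F* = S·e^(carry·T), with carry = (r − q) = 0.0178 − 0.0336 = -0.0158
F* = 502.38 · e^(-0.0158 × 360/360) = 502.38 · e^-0.015800 = 502.38 × 0.984324 = S$494.5047
Market S$492.68 < fair S$494.5047: forward underpriced → reverse cash-and-carry (short spot, go long the forward).
At maturity, profit = |F_mkt − F*| = |492.68 − 494.5047| = S$1.82 per share

S$1.82 per share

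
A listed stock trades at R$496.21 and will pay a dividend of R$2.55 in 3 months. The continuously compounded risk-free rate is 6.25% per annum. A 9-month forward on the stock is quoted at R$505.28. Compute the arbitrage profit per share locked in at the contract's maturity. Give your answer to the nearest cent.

PV(dividends) I = 2.55·e^(−0.0625·3/12) = 2.5105
Fair forward F* = (S − I)·e^(rT) = (496.21 − 2.5105)·e^0.046875 = 493.6995 × 1.047991 = 517.3926
Market R$505.28 < fair 517.3926: forward underpriced → reverse cash-and-carry (short the stock, invest proceeds at r, pay the dividends, go long the forward).
Profit at T = |F_mkt − F*| = |505.28 − 517.3926| = R$12.11 per share

R$12.11 per share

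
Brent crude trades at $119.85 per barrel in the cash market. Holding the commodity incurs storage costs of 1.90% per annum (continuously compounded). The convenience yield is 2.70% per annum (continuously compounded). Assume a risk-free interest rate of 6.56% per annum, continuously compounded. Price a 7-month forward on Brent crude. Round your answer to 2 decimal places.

$123.95 per barrel

Net carry = r + u − y = 0.0656 + 0.0190 − 0.0270 = 0.0576
F = S·e^((r+u−y)T) = 119.85 · e^(0.0576 × 7/12) = 119.85 · e^0.033600
= 119.85 × 1.034171 = $123.95 per barrel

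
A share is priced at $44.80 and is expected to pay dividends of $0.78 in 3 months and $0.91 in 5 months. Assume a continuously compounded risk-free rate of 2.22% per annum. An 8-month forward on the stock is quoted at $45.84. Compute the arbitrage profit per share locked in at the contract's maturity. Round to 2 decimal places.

PV(dividends) I = 0.78·e^(−0.0222·3/12) + 0.91·e^(−0.0222·5/12) = 1.6773
Fair forward F* = (S − I)·e^(rT) = (44.80 − 1.6773)·e^0.014800 = 43.1227 × 1.014910 = 43.7657
Market $45.84 > fair 43.7657: forward overpriced → cash-and-carry (borrow at r, buy the stock and collect the dividends, short the forward).
Profit at T = |F_mkt − F*| = |45.84 − 43.7657| = $2.07 per share

$2.07 per share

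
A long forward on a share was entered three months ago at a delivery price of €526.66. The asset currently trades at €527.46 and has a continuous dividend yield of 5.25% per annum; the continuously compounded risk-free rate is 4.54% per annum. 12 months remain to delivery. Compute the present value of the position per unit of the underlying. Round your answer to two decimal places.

-€2.80

Current fair forward for the remaining 12 months: F = S·e^((r − q)·T), (r − q) = 0.0454 − 0.0525 = -0.0071
F = 527.46 · e^(-0.0071 × 12/12) = 527.46 × 0.992925 = 523.7282
Value of long forward = (F − K)·e^(−rT) = (523.7282 − 526.66) · e^(−0.0454·12/12)
= -2.9318 × 0.955615 = -2.80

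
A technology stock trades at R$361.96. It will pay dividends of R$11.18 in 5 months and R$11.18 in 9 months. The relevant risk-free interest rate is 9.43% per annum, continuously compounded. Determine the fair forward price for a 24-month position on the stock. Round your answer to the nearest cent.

R$411.53

PV(dividends) I = 11.18·e^(−0.0943·5/12) + 11.18·e^(−0.0943·9/12)
I = 10.7492 + 10.4166 = 21.1658
F = (S − I)·e^(rT) = (361.96 − 21.1658) · e^(0.0943·24/12)
= 340.7942 · e^0.188600 = 340.7942 × 1.207558 = R$411.53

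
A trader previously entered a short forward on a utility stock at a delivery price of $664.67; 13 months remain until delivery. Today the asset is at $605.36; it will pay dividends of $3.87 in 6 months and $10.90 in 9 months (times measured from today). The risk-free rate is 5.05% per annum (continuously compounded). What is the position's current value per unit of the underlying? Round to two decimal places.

$38.19

PV(remaining dividends) I = 3.87·e^(−0.0505·6/12) + 10.90·e^(−0.0505·9/12) = 14.2684
Current forward F = (S − I)·e^(rT) = (605.36 − 14.2684)·e^(0.0505·13/12) = 591.0916 × 1.056233 = 624.3305
Value (long) = (F − K)·e^(−rT) = (624.3305 − 664.67) × 0.946761 = -38.1919
Short position value = −(long value) = $38.19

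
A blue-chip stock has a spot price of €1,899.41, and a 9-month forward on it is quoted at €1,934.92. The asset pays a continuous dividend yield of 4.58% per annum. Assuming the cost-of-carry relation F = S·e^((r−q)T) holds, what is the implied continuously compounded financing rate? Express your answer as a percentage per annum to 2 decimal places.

From F = S·e^((r−q)T): (r − q) = ln(F/S)/T
ln(1934.92/1899.41) = ln(1.018695) = 0.018522
(r − q) = 0.018522 / (9/12) = 0.024696
r = ln(F/S)/T + q = 0.024696 + 0.0458 = 0.070496
r = 7.05%

7.05%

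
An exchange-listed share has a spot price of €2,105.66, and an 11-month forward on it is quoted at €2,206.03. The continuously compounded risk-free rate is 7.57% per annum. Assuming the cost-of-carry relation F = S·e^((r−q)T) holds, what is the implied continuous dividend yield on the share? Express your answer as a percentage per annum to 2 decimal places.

2.49%

From F = S·e^((r−q)T): (r − q) = ln(F/S)/T
ln(2206.03/2105.66) = ln(1.047667) = 0.046566
(r − q) = 0.046566 / (11/12) = 0.050799
q = r − ln(F/S)/T = 0.0757 − 0.050799 = 0.024901
q = 2.49%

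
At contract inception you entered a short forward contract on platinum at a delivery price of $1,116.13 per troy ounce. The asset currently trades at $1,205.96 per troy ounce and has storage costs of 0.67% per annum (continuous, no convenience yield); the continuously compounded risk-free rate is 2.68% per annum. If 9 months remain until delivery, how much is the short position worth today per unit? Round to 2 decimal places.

-$118.12 per troy ounce

Current fair forward for the remaining 9 months: F = S·e^((r + u)·T), (r + u) = 0.0268 + 0.0067 = 0.0335
F = 1205.96 · e^(0.0335 × 9/12) = 1205.96 × 1.02544329 = 1236.6436
Value of long forward = (F − K)·e^(−rT) = (1236.6436 − 1116.13) · e^(−0.0268·9/12)
= 120.5136 × 0.98010066 = 118.12
Short position value = −(long value) = -$118.12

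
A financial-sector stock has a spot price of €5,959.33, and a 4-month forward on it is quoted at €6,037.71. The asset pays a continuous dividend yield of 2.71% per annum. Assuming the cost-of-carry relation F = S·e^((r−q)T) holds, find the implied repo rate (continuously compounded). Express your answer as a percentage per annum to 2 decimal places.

6.63%

From F = S·e^((r−q)T): (r − q) = ln(F/S)/T
ln(6037.71/5959.33) = ln(1.013152) = 0.013066
(r − q) = 0.013066 / (4/12) = 0.039198
r = ln(F/S)/T + q = 0.039198 + 0.0271 = 0.066298
r = 6.63%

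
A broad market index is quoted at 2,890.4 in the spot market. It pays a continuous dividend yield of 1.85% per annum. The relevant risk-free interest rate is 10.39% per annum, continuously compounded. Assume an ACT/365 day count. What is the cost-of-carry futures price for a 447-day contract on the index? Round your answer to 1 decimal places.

F = S·e^((r − q)T) = 2890.4 · e^((0.1039 − 0.0185) × 447/365)
= 2890.4 · e^0.104586 = 2890.4 × 1.110251
F = 3,209.1

3,209.1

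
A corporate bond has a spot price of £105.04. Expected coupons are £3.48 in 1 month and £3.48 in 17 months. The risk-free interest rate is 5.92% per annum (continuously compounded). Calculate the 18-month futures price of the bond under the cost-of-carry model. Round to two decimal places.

£107.51

PV(coupons) I = 3.48·e^(−0.0592·1/12) + 3.48·e^(−0.0592·17/12)
I = 3.4629 + 3.2000 = 6.6629
F = (S − I)·e^(rT) = (105.04 − 6.6629) · e^(0.0592·18/12)
= 98.3771 · e^0.088800 = 98.3771 × 1.092862 = £107.51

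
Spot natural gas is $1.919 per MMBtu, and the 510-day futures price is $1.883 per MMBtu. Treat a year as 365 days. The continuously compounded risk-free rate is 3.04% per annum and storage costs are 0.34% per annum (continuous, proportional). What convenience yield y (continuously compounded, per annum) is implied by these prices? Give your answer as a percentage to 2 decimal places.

4.74%

F = S·e^((r+u−y)T) ⇒ (r+u−y) = ln(F/S)/T
ln(1.883/1.919) = -0.018938; /T ⇒ -0.013554
y = r + u − ln(F/S)/T = 0.0304 + 0.0034 + 0.013554 = 0.047354
y = 4.74%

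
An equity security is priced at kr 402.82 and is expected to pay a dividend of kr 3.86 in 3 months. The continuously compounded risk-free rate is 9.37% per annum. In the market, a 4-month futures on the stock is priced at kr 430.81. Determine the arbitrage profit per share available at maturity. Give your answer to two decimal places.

kr 19.10 per share

PV(dividends) I = 3.86·e^(−0.0937·3/12) = 3.7706
Fair futures F* = (S − I)·e^(rT) = (402.82 − 3.7706)·e^0.031233 = 399.0494 × 1.031726 = 411.7096
Market kr 430.81 > fair 411.7096: forward overpriced → cash-and-carry (borrow at r, buy the stock and collect the dividends, short the forward).
Profit at T = |F_mkt − F*| = |430.81 − 411.7096| = kr 19.10 per share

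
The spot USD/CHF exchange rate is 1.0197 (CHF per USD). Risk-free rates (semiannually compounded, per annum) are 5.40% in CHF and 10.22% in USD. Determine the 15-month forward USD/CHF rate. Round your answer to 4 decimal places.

By covered interest parity, F = S · (1+r_CHF/2)^(2T) / (1+r_USD/2)^(2T)
= 1.0197 × 1.068873 / 1.132687 = 1.0197 × 0.943661
F = 0.9623 CHF per USD

0.9623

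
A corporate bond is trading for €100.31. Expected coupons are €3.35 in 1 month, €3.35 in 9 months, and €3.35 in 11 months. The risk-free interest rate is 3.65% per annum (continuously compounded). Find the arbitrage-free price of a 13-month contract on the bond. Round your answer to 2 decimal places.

€94.12

PV(coupons) I = 3.35·e^(−0.0365·1/12) + 3.35·e^(−0.0365·9/12) + 3.35·e^(−0.0365·11/12)
I = 3.3398 + 3.2595 + 3.2398 = 9.8391
F = (S − I)·e^(rT) = (100.31 − 9.8391) · e^(0.0365·13/12)
= 90.4709 · e^0.039542 = 90.4709 × 1.040334 = €94.12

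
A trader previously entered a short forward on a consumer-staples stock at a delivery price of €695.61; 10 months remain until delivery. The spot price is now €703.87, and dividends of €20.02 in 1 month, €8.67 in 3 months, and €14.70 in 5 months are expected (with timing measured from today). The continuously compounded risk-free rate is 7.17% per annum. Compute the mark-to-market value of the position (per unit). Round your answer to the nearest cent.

PV(remaining dividends) I = 20.02·e^(−0.0717·1/12) + 8.67·e^(−0.0717·3/12) + 14.70·e^(−0.0717·5/12) = 42.6840
Current forward F = (S − I)·e^(rT) = (703.87 − 42.6840)·e^(0.0717·10/12) = 661.1860 × 1.061571 = 701.8959
Value (long) = (F − K)·e^(−rT) = (701.8959 − 695.61) × 0.942000 = 5.9213
Short position value = −(long value) = -€5.92

-€5.92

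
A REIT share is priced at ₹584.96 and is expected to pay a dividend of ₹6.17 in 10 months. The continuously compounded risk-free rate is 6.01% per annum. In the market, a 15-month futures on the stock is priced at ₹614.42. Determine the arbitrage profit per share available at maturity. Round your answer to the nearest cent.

₹9.85 per share

PV(dividends) I = 6.17·e^(−0.0601·10/12) = 5.8686
Fair futures F* = (S − I)·e^(rT) = (584.96 − 5.8686)·e^0.075125 = 579.0914 × 1.078019 = 624.2715
Market ₹614.42 < fair 624.2715: forward underpriced → reverse cash-and-carry (short the stock, invest proceeds at r, pay the dividends, go long the forward).
Profit at T = |F_mkt − F*| = |614.42 − 624.2715| = ₹9.85 per share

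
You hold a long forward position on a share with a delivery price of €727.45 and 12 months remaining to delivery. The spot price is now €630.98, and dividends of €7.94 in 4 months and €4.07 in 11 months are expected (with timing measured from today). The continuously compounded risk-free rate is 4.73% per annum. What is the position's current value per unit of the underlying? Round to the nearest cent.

PV(remaining dividends) I = 7.94·e^(−0.0473·4/12) + 4.07·e^(−0.0473·11/12) = 11.7131
Current forward F = (S − I)·e^(rT) = (630.98 − 11.7131)·e^(0.0473·12/12) = 619.2669 × 1.048436 = 649.2617
Value (long) = (F − K)·e^(−rT) = (649.2617 − 727.45) × 0.953801 = -74.5761
Value = -€74.58

-€74.58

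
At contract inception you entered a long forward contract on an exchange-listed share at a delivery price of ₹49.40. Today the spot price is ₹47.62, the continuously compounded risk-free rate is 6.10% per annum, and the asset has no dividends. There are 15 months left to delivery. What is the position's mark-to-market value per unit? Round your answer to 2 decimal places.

₹1.85

Current fair forward for the remaining 15 months: F = S·e^(r·T), r = 0.0610
F = 47.62 · e^(0.0610 × 15/12) = 47.62 × 1.079232 = 51.3930
Value of long forward = (F − K)·e^(−rT) = (51.3930 − 49.40) · e^(−0.0610·15/12)
= 1.9930 × 0.926585 = 1.85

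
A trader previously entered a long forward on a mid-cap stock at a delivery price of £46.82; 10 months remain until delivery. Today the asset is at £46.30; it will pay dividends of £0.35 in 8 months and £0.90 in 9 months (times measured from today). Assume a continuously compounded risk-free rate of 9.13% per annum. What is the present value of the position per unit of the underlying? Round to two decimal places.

PV(remaining dividends) I = 0.35·e^(−0.0913·8/12) + 0.90·e^(−0.0913·9/12) = 1.1698
Current forward F = (S − I)·e^(rT) = (46.30 − 1.1698)·e^(0.0913·10/12) = 45.1302 × 1.079052 = 48.6978
Value (long) = (F − K)·e^(−rT) = (48.6978 − 46.82) × 0.926739 = 1.7402
Value = £1.74

£1.74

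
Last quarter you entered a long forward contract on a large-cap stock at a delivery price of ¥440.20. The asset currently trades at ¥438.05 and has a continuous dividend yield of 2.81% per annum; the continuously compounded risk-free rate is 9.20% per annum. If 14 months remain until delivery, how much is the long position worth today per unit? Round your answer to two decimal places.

¥28.52

Current fair forward for the remaining 14 months: F = S·e^((r − q)·T), (r − q) = 0.0920 − 0.0281 = 0.0639
F = 438.05 · e^(0.0639 × 14/12) = 438.05 × 1.077399 = 471.9546
Value of long forward = (F − K)·e^(−rT) = (471.9546 − 440.20) · e^(−0.0920·14/12)
= 31.7546 × 0.898226 = 28.52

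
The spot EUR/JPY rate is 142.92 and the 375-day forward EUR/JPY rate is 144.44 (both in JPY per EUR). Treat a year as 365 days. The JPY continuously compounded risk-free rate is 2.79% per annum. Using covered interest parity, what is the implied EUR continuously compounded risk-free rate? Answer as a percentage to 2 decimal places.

F = S·e^((r_JPY − r_EUR)T) ⇒ r_EUR = r_JPY − ln(F/S)/T
ln(144.44/142.92) = 0.010579; /(375/365) = 0.010297
r_EUR = 0.0279 − 0.010297 = 0.017603
r_EUR = 1.76%

1.76%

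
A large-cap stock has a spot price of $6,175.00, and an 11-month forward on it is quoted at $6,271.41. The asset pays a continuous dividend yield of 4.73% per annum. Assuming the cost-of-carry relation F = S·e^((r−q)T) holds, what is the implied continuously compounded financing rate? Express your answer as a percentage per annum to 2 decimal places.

From F = S·e^((r−q)T): (r − q) = ln(F/S)/T
ln(6271.41/6175.00) = ln(1.015613) = 0.015492
(r − q) = 0.015492 / (11/12) = 0.016900
r = ln(F/S)/T + q = 0.016900 + 0.0473 = 0.064200
r = 6.42%

6.42%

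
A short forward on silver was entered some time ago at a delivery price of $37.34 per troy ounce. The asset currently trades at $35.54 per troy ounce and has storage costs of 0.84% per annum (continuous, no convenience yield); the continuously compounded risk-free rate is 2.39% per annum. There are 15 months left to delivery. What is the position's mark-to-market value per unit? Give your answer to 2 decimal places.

$0.33 per troy ounce

Current fair forward for the remaining 15 months: F = S·e^((r + u)·T), (r + u) = 0.0239 + 0.0084 = 0.0323
F = 35.54 · e^(0.0323 × 15/12) = 35.54 × 1.041201 = 37.0043
Value of long forward = (F − K)·e^(−rT) = (37.0043 − 37.34) · e^(−0.0239·15/12)
= -0.3357 × 0.970567 = -0.33
Short position value = −(long value) = $0.33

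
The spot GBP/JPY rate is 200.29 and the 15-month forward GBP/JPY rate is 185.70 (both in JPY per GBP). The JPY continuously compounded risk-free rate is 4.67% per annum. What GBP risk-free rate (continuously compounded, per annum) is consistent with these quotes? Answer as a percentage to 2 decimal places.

10.72%

F = S·e^((r_JPY − r_GBP)T) ⇒ r_GBP = r_JPY − ln(F/S)/T
ln(185.70/200.29) = -0.075634; /(15/12) = -0.060507
r_GBP = 0.0467 + 0.060507 = 0.107207
r_GBP = 10.72%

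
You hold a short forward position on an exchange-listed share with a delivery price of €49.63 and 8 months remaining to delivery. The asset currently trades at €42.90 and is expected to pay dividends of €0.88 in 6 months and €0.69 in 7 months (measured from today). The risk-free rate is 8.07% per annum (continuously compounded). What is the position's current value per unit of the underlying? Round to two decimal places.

PV(remaining dividends) I = 0.88·e^(−0.0807·6/12) + 0.69·e^(−0.0807·7/12) = 1.5035
Current forward F = (S − I)·e^(rT) = (42.90 − 1.5035)·e^(0.0807·8/12) = 41.3965 × 1.055274 = 43.6847
Value (long) = (F − K)·e^(−rT) = (43.6847 − 49.63) × 0.947622 = -5.6339
Short position value = −(long value) = €5.63

€5.63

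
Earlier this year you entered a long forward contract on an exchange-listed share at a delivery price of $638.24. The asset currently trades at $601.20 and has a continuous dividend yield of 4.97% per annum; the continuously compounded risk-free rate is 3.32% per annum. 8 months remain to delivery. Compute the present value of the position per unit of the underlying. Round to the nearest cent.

-$42.66

Current fair forward for the remaining 8 months: F = S·e^((r − q)·T), (r − q) = 0.0332 − 0.0497 = -0.0165
F = 601.20 · e^(-0.0165 × 8/12) = 601.20 × 0.989060 = 594.6229
Value of long forward = (F − K)·e^(−rT) = (594.6229 − 638.24) · e^(−0.0332·8/12)
= -43.6171 × 0.978110 = -42.66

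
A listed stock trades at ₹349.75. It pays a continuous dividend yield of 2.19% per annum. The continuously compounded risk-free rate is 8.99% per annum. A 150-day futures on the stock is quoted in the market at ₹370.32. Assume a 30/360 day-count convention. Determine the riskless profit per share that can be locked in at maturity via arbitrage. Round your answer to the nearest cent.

Fair futures: F* = S·e^(carry·T), with carry = (r − q) = 0.0899 − 0.0219 = 0.0680
F* = 349.75 · e^(0.0680 × 150/360) = 349.75 · e^0.028333 = 349.75 × 1.028738 = ₹359.8011
Market ₹370.32 > fair ₹359.8011: forward overpriced → cash-and-carry (buy spot, short the forward).
At maturity, profit = |F_mkt − F*| = |370.32 − 359.8011| = ₹10.52 per share

₹10.52 per share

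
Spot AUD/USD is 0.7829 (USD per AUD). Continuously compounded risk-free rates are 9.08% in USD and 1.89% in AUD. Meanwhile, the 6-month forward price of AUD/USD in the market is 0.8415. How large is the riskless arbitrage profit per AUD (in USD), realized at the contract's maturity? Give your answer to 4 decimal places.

0.0299 per AUD (in USD)

Fair forward: F* = S·e^(carry·T), with carry = (r_USD − r_AUD) = 0.0908 − 0.0189 = 0.0719
F* = 0.7829 · e^(0.0719 × 6/12) = 0.7829 · e^0.035950 = 0.7829 × 1.036604 = 0.8116
Market 0.8415 > fair 0.8116: forward overpriced → cash-and-carry (buy spot, short the forward).
At maturity, profit = |F_mkt − F*| = |0.8415 − 0.8116| = 0.0299 per AUD (in USD)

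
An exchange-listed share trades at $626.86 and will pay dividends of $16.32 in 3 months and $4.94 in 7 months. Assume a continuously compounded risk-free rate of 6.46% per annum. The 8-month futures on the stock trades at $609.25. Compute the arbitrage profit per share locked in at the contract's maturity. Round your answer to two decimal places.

PV(dividends) I = 16.32·e^(−0.0646·3/12) + 4.94·e^(−0.0646·7/12) = 20.8159
Fair futures F* = (S − I)·e^(rT) = (626.86 − 20.8159)·e^0.043067 = 606.0441 × 1.044008 = 632.7149
Market $609.25 < fair 632.7149: forward underpriced → reverse cash-and-carry (short the stock, invest proceeds at r, pay the dividends, go long the forward).
Profit at T = |F_mkt − F*| = |609.25 − 632.7149| = $23.46 per share

$23.46 per share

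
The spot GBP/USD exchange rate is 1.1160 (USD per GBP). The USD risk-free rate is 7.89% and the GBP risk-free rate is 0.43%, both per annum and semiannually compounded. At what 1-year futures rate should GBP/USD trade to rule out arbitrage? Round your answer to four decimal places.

By covered interest parity, F = S · (1+r_USD/2)^(2T) / (1+r_GBP/2)^(2T)
= 1.1160 × 1.080456 / 1.004305 = 1.1160 × 1.075825
F = 1.2006 USD per GBP

1.2006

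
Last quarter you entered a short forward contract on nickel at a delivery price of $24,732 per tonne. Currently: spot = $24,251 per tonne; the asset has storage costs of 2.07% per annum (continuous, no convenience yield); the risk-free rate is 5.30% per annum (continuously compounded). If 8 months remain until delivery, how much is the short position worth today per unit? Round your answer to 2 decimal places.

Current fair forward for the remaining 8 months: F = S·e^((r + u)·T), (r + u) = 0.0530 + 0.0207 = 0.0737
F = 24251 · e^(0.0737 × 8/12) = 24251 × 1.05036039 = 25472.2898
Value of long forward = (F − K)·e^(−rT) = (25472.2898 − 24732) · e^(−0.0530·8/12)
= 740.2898 × 0.96528360 = 714.59
Short position value = −(long value) = -$714.59

-$714.59 per tonne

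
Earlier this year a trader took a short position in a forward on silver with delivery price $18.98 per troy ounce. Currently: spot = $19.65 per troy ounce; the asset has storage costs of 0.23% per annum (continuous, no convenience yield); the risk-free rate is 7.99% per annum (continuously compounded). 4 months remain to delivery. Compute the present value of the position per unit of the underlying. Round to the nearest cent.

-$1.18 per troy ounce

Current fair forward for the remaining 4 months: F = S·e^((r + u)·T), (r + u) = 0.0799 + 0.0023 = 0.0822
F = 19.65 · e^(0.0822 × 4/12) = 19.65 × 1.027779 = 20.1959
Value of long forward = (F − K)·e^(−rT) = (20.1959 − 18.98) · e^(−0.0799·4/12)
= 1.2159 × 0.973718 = 1.18
Short position value = −(long value) = -$1.18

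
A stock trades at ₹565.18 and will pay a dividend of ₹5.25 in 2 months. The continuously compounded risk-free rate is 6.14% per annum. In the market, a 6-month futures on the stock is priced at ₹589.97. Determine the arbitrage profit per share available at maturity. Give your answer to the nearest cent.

PV(dividends) I = 5.25·e^(−0.0614·2/12) = 5.1965
Fair futures F* = (S − I)·e^(rT) = (565.18 − 5.1965)·e^0.030700 = 559.9835 × 1.031176 = 577.4415
Market ₹589.97 > fair 577.4415: forward overpriced → cash-and-carry (borrow at r, buy the stock and collect the dividends, short the forward).
Profit at T = |F_mkt − F*| = |589.97 − 577.4415| = ₹12.53 per share

₹12.53 per share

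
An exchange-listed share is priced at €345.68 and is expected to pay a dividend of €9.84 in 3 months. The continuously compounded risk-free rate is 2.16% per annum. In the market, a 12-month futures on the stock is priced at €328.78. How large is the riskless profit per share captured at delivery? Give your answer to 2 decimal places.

€14.45 per share

PV(dividends) I = 9.84·e^(−0.0216·3/12) = 9.7870
Fair futures F* = (S − I)·e^(rT) = (345.68 − 9.7870)·e^0.021600 = 335.8930 × 1.021835 = 343.2272
Market €328.78 < fair 343.2272: forward underpriced → reverse cash-and-carry (short the stock, invest proceeds at r, pay the dividends, go long the forward).
Profit at T = |F_mkt − F*| = |328.78 − 343.2272| = €14.45 per share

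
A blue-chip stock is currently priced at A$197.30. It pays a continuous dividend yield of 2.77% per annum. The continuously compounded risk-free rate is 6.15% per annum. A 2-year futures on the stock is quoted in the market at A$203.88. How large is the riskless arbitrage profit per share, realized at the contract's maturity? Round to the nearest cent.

A$7.22 per share

Fair futures: F* = S·e^(carry·T), with carry = (r − q) = 0.0615 − 0.0277 = 0.0338
F* = 197.30 · e^(0.0338 × 2) = 197.30 · e^0.067600 = 197.30 × 1.069937 = A$211.0986
Market A$203.88 < fair A$211.0986: forward underpriced → reverse cash-and-carry (short spot, go long the forward).
At maturity, profit = |F_mkt − F*| = |203.88 − 211.0986| = A$7.22 per share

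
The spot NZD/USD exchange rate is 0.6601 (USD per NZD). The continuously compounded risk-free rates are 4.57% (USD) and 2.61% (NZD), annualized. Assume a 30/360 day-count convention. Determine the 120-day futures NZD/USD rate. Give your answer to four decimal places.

F = S·e^((r_USD − r_NZD)T) = 0.6601 · e^((0.0457 − 0.0261) × 120/360)
= 0.6601 · e^0.006533 = 0.6601 × 1.006554
F = 0.6644 USD per NZD

0.6644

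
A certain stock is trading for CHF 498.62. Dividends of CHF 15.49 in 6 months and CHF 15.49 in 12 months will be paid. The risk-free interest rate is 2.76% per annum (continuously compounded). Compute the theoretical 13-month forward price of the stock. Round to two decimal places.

PV(dividends) I = 15.49·e^(−0.0276·6/12) + 15.49·e^(−0.0276·12/12)
I = 15.2777 + 15.0683 = 30.3460
F = (S − I)·e^(rT) = (498.62 − 30.3460) · e^(0.0276·13/12)
= 468.2740 · e^0.029900 = 468.2740 × 1.030351 = CHF 482.49

CHF 482.49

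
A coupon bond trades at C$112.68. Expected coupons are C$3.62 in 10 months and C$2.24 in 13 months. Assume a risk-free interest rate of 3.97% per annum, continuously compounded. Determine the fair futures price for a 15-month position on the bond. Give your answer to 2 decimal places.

C$112.48

PV(coupons) I = 3.62·e^(−0.0397·10/12) + 2.24·e^(−0.0397·13/12)
I = 3.5022 + 2.1457 = 5.6479
F = (S − I)·e^(rT) = (112.68 − 5.6479) · e^(0.0397·15/12)
= 107.0321 · e^0.049625 = 107.0321 × 1.050877 = C$112.48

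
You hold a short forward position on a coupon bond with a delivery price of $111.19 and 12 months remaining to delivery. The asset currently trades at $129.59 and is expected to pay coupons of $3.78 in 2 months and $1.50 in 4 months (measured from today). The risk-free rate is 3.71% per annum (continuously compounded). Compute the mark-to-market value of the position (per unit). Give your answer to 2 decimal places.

PV(remaining coupons) I = 3.78·e^(−0.0371·2/12) + 1.50·e^(−0.0371·4/12) = 5.2383
Current forward F = (S − I)·e^(rT) = (129.59 − 5.2383)·e^(0.0371·12/12) = 124.3517 × 1.037797 = 129.0518
Value (long) = (F − K)·e^(−rT) = (129.0518 − 111.19) × 0.963580 = 17.2113
Short position value = −(long value) = -$17.21

-$17.21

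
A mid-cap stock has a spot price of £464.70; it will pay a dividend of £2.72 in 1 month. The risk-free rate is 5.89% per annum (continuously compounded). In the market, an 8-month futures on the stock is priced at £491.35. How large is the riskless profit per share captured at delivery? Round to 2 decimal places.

PV(dividends) I = 2.72·e^(−0.0589·1/12) = 2.7067
Fair futures F* = (S − I)·e^(rT) = (464.70 − 2.7067)·e^0.039267 = 461.9933 × 1.040048 = 480.4952
Market £491.35 > fair 480.4952: forward overpriced → cash-and-carry (borrow at r, buy the stock and collect the dividends, short the forward).
Profit at T = |F_mkt − F*| = |491.35 − 480.4952| = £10.85 per share

£10.85 per share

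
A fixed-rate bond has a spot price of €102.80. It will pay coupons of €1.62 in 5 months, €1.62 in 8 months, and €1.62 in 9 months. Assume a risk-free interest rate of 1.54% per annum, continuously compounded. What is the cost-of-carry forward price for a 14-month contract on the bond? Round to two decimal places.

€99.76

PV(coupons) I = 1.62·e^(−0.0154·5/12) + 1.62·e^(−0.0154·8/12) + 1.62·e^(−0.0154·9/12)
I = 1.6096 + 1.6035 + 1.6014 = 4.8145
F = (S − I)·e^(rT) = (102.80 − 4.8145) · e^(0.0154·14/12)
= 97.9855 · e^0.017967 = 97.9855 × 1.018129 = €99.76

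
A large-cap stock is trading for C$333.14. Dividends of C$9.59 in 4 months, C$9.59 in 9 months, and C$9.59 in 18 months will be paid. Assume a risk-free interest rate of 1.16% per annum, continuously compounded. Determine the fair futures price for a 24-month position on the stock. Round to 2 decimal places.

C$311.81

PV(dividends) I = 9.59·e^(−0.0116·4/12) + 9.59·e^(−0.0116·9/12) + 9.59·e^(−0.0116·18/12)
I = 9.5530 + 9.5069 + 9.4246 = 28.4845
F = (S − I)·e^(rT) = (333.14 − 28.4845) · e^(0.0116·24/12)
= 304.6555 · e^0.023200 = 304.6555 × 1.023471 = C$311.81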